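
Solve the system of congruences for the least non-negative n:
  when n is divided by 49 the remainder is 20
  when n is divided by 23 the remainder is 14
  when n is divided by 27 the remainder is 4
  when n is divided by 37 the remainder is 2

1121287

The moduli are pairwise coprime; M = 49·23·27·37 = 1125873.
M/49 = 22977; 22977 ≡ 45 (mod 49); 45·12 ≡ 1, so inverse 12.
M/23 = 48951; 48951 ≡ 7 (mod 23); 7·10 ≡ 1, so inverse 10.
M/27 = 41699; 41699 ≡ 11 (mod 27); 11·5 ≡ 1, so inverse 5.
M/37 = 30429; 30429 ≡ 15 (mod 37); 15·5 ≡ 1, so inverse 5.
n ≡ 20·22977·12 + 14·48951·10 + 4·41699·5 + 2·30429·5 = 13505890.
13505890 mod 1125873 = 1121287.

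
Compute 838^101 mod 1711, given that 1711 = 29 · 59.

Mod 29: 838 ≡ 26; by Fermat, exponent reduces to 101 mod 28 = 17; 26^17 ≡ 27 (mod 29).
Mod 59: 838 ≡ 12; by Fermat, exponent reduces to 101 mod 58 = 43; 12^43 ≡ 51 (mod 59).
Combine by CRT: x ≡ 27 (mod 29), x ≡ 51 (mod 59) ⇒ x ≡ 346 (mod 1711).

346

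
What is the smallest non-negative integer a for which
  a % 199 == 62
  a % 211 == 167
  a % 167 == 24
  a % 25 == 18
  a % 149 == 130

From a ≡ 62 (mod 199) write a = 62 + 199t. Substituting into a ≡ 167 (mod 211) gives 199t ≡ 105 (mod 211), and since 199⁻¹ ≡ 123 (mod 211), t ≡ 44. Hence a ≡ 62 + 199·44 = 8818 (mod 41989).
From a ≡ 8818 (mod 41989) write a = 8818 + 41989t. Substituting into a ≡ 24 (mod 167) gives 41989t ≡ 57 (mod 167), and since 72⁻¹ ≡ 58 (mod 167), t ≡ 133. Hence a ≡ 8818 + 41989·133 = 5593355 (mod 7012163).
From a ≡ 5593355 (mod 7012163) write a = 5593355 + 7012163t. Substituting into a ≡ 18 (mod 25) gives 7012163t ≡ 13 (mod 25), and since 13⁻¹ ≡ 2 (mod 25), t ≡ 1. Hence a ≡ 5593355 + 7012163·1 = 12605518 (mod 175304075).
From a ≡ 12605518 (mod 175304075) write a = 12605518 + 175304075t. Substituting into a ≡ 130 (mod 149) gives 175304075t ≡ 12 (mod 149), and since 62⁻¹ ≡ 137 (mod 149), t ≡ 5. Hence a ≡ 12605518 + 175304075·5 = 889125893 (mod 26120307175).

889125893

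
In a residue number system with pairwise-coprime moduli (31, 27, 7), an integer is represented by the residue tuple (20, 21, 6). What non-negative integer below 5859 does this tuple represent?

From x ≡ 20 (mod 31) write x = 20 + 31t. Substituting into x ≡ 21 (mod 27) gives 31t ≡ 1 (mod 27), and since 4⁻¹ ≡ 7 (mod 27), t ≡ 7. Hence x ≡ 20 + 31·7 = 237 (mod 837).
From x ≡ 237 (mod 837) write x = 237 + 837t. Substituting into x ≡ 6 (mod 7) gives 837t ≡ 0 (mod 7), and since 4⁻¹ ≡ 2 (mod 7), t ≡ 0. Hence x ≡ 237 + 837·0 = 237 (mod 5859).

237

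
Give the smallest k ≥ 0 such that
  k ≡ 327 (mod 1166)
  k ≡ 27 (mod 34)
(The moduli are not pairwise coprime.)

4991

gcd(1166, 34) = 2 and 2 | (27 − 327), so the pair is consistent; merging gives k ≡ 4991 (mod 19822), where 19822 = lcm(1166, 34).
The solution is unique modulo lcm(1166, 34) = 19822.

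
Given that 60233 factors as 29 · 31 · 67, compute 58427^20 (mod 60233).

22259

Mod 29: 58427 ≡ 21; 21^20 ≡ 16 (mod 29).
Mod 31: 58427 ≡ 23; 23^20 ≡ 1 (mod 31).
Mod 67: 58427 ≡ 3; 3^20 ≡ 15 (mod 67).
Combine by CRT: x ≡ 16 (mod 29), x ≡ 1 (mod 31), x ≡ 15 (mod 67) ⇒ x ≡ 22259 (mod 60233).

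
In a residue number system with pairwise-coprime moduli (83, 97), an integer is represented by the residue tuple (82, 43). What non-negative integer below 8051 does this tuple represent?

From x ≡ 82 (mod 83) write x = 82 + 83t. Substituting into x ≡ 43 (mod 97) gives 83t ≡ 58 (mod 97), and since 83⁻¹ ≡ 90 (mod 97), t ≡ 79. Hence x ≡ 82 + 83·79 = 6639 (mod 8051).

6639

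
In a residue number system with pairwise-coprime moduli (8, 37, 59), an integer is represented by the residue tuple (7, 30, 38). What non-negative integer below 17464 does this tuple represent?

The moduli are pairwise coprime; N = 8·37·59 = 17464.
N/8 = 2183; 2183 ≡ 7 (mod 8); 7·7 ≡ 1, so inverse 7.
N/37 = 472; 472 ≡ 28 (mod 37); 28·4 ≡ 1, so inverse 4.
N/59 = 296; 296 ≡ 1 (mod 59), inverse 1.
x ≡ 7·2183·7 + 30·472·4 + 38·296·1 = 174855.
174855 mod 17464 = 215.

215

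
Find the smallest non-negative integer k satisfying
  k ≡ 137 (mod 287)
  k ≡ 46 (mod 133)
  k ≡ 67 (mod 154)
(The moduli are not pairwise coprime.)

11617

gcd(287, 133) = 7 and 7 | (46 − 137), so the pair is consistent; merging gives k ≡ 711 (mod 5453), where 5453 = lcm(287, 133).
gcd(5453, 154) = 7 and 7 | (67 − 711), so the pair is consistent; merging gives k ≡ 11617 (mod 119966), where 119966 = lcm(5453, 154).
The solution is unique modulo lcm(287, 133, 154) = 119966.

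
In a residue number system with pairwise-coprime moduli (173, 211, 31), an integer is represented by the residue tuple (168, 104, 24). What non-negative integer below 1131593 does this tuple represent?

79229

The moduli are pairwise coprime; N = 173·211·31 = 1131593.
N/173 = 6541; 6541 ≡ 140 (mod 173); 140·152 ≡ 1, so inverse 152.
N/211 = 5363; 5363 ≡ 88 (mod 211); 88·12 ≡ 1, so inverse 12.
N/31 = 36503; 36503 ≡ 16 (mod 31); 16·2 ≡ 1, so inverse 2.
x ≡ 168·6541·152 + 104·5363·12 + 24·36503·2 = 175476144.
175476144 mod 1131593 = 79229.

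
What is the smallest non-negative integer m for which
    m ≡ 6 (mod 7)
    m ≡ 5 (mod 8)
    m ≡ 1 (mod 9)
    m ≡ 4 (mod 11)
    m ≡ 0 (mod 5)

The moduli are pairwise coprime; N = 7·8·9·11·5 = 27720.
N/7 = 3960; 3960 ≡ 5 (mod 7); 5·3 ≡ 1, so inverse 3.
N/8 = 3465; 3465 ≡ 1 (mod 8), inverse 1.
N/9 = 3080; 3080 ≡ 2 (mod 9); 2·5 ≡ 1, so inverse 5.
N/11 = 2520; 2520 ≡ 1 (mod 11), inverse 1.
N/5 = 5544; 5544 ≡ 4 (mod 5); 4·4 ≡ 1, so inverse 4.
m ≡ 6·3960·3 + 5·3465·1 + 1·3080·5 + 4·2520·1 + 0·5544·4 = 114085.
114085 mod 27720 = 3205.

3205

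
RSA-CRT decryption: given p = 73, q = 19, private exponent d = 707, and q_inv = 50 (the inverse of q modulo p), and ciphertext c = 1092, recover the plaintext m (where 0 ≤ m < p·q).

681

d_p = d mod (p−1) = 707 mod 72 = 59; d_q = d mod (q−1) = 5.
m₁ = c^(d_p) mod p: c ≡ 70 (mod 73), and 70^59 mod 73 = 24.
m₂ = c^(d_q) mod q: c ≡ 9 (mod 19), and 9^5 mod 19 = 16.
h = q_inv·(m₁ − m₂) mod p = 50·(24 − 16) mod 73 = 35.
m = m₂ + h·q = 16 + 35·19 = 681.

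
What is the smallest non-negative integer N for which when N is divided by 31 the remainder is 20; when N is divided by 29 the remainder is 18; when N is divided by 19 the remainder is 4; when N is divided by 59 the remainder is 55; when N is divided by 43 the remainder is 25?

Combine the congruences pairwise.
From N ≡ 20 (mod 31) write N = 20 + 31t. Substituting into N ≡ 18 (mod 29) gives 31t ≡ 27 (mod 29), and since 2⁻¹ ≡ 15 (mod 29), t ≡ 28. Hence N ≡ 20 + 31·28 = 888 (mod 899).
From N ≡ 888 (mod 899) write N = 888 + 899t. Substituting into N ≡ 4 (mod 19) gives 899t ≡ 9 (mod 19), and since 6⁻¹ ≡ 16 (mod 19), t ≡ 11. Hence N ≡ 888 + 899·11 = 10777 (mod 17081).
From N ≡ 10777 (mod 17081) write N = 10777 + 17081t. Substituting into N ≡ 55 (mod 59) gives 17081t ≡ 16 (mod 59), and since 30⁻¹ ≡ 2 (mod 59), t ≡ 32. Hence N ≡ 10777 + 17081·32 = 557369 (mod 1007779).
From N ≡ 557369 (mod 1007779) write N = 557369 + 1007779t. Substituting into N ≡ 25 (mod 43) gives 1007779t ≡ 22 (mod 43), and since 31⁻¹ ≡ 25 (mod 43), t ≡ 34. Hence N ≡ 557369 + 1007779·34 = 34821855 (mod 43334497).

34821855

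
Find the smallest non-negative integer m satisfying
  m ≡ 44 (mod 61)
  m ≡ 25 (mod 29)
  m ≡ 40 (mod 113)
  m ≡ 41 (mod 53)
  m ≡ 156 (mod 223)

From m ≡ 44 (mod 61) write m = 44 + 61t. Substituting into m ≡ 25 (mod 29) gives 61t ≡ 10 (mod 29), and since 3⁻¹ ≡ 10 (mod 29), t ≡ 13. Hence m ≡ 44 + 61·13 = 837 (mod 1769).
From m ≡ 837 (mod 1769) write m = 837 + 1769t. Substituting into m ≡ 40 (mod 113) gives 1769t ≡ 107 (mod 113), and since 74⁻¹ ≡ 84 (mod 113), t ≡ 61. Hence m ≡ 837 + 1769·61 = 108746 (mod 199897).
From m ≡ 108746 (mod 199897) write m = 108746 + 199897t. Substituting into m ≡ 41 (mod 53) gives 199897t ≡ 51 (mod 53), and since 34⁻¹ ≡ 39 (mod 53), t ≡ 28. Hence m ≡ 108746 + 199897·28 = 5705862 (mod 10594541).
From m ≡ 5705862 (mod 10594541) write m = 5705862 + 10594541t. Substituting into m ≡ 156 (mod 223) gives 10594541t ≡ 195 (mod 223), and since 34⁻¹ ≡ 164 (mod 223), t ≡ 91. Hence m ≡ 5705862 + 10594541·91 = 969809093 (mod 2362582643).

969809093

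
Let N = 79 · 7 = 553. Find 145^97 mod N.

502

Mod 79: 145 ≡ 66; by Fermat, exponent reduces to 97 mod 78 = 19; 66^19 ≡ 28 (mod 79).
Mod 7: 145 ≡ 5; by Fermat, exponent reduces to 97 mod 6 = 1; 5^1 ≡ 5 (mod 7).
Combine by CRT: x ≡ 28 (mod 79), x ≡ 5 (mod 7) ⇒ x ≡ 502 (mod 553).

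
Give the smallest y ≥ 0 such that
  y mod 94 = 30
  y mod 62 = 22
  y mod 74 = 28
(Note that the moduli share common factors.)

Combine the congruences pairwise.
gcd(94, 62) = 2 and 2 | (22 − 30), so the pair is consistent; merging gives y ≡ 2192 (mod 2914), where 2914 = lcm(94, 62).
gcd(2914, 74) = 2 and 2 | (28 − 2192), so the pair is consistent; merging gives y ≡ 8020 (mod 107818), where 107818 = lcm(2914, 74).
The solution is unique modulo lcm(94, 62, 74) = 107818.

8020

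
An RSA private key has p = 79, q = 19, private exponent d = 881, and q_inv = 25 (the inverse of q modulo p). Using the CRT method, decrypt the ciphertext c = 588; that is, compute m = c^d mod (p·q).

d_p = d mod (p−1) = 881 mod 78 = 23; d_q = d mod (q−1) = 17.
m₁ = c^(d_p) mod p: c ≡ 35 (mod 79), and 35^23 mod 79 = 60.
m₂ = c^(d_q) mod q: c ≡ 18 (mod 19), and 18^17 mod 19 = 18.
h = q_inv·(m₁ − m₂) mod p = 25·(60 − 18) mod 79 = 23.
m = m₂ + h·q = 18 + 23·19 = 455.

455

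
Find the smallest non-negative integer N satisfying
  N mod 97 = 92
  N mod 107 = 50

4651

Combine the congruences pairwise.
From N ≡ 92 (mod 97) write N = 92 + 97t. Substituting into N ≡ 50 (mod 107) gives 97t ≡ 65 (mod 107), and since 97⁻¹ ≡ 32 (mod 107), t ≡ 47. Hence N ≡ 92 + 97·47 = 4651 (mod 10379).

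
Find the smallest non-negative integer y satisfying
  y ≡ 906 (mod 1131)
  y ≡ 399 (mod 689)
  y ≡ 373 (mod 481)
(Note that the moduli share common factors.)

Combine the congruences pairwise.
gcd(1131, 689) = 13 and 13 | (399 − 906), so the pair is consistent; merging gives y ≡ 19002 (mod 59943), where 59943 = lcm(1131, 689).
gcd(59943, 481) = 13 and 13 | (373 − 19002), so the pair is consistent; merging gives y ≡ 1877235 (mod 2217891), where 2217891 = lcm(59943, 481).
The solution is unique modulo lcm(1131, 689, 481) = 2217891.

1877235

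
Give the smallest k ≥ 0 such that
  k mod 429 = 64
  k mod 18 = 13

2209

gcd(429, 18) = 3 and 3 | (13 − 64), so the pair is consistent; merging gives k ≡ 2209 (mod 2574), where 2574 = lcm(429, 18).
The solution is unique modulo lcm(429, 18) = 2574.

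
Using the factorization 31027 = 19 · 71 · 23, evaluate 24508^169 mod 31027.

2019

Mod 19: 24508 ≡ 17; by Fermat, exponent reduces to 169 mod 18 = 7; 17^7 ≡ 5 (mod 19).
Mod 71: 24508 ≡ 13; by Fermat, exponent reduces to 169 mod 70 = 29; 13^29 ≡ 31 (mod 71).
Mod 23: 24508 ≡ 13; by Fermat, exponent reduces to 169 mod 22 = 15; 13^15 ≡ 18 (mod 23).
Combine by CRT: x ≡ 5 (mod 19), x ≡ 31 (mod 71), x ≡ 18 (mod 23) ⇒ x ≡ 2019 (mod 31027).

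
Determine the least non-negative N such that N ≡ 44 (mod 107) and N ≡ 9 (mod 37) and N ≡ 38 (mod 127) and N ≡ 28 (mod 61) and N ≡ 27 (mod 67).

The moduli are pairwise coprime; M = 107·37·127·61·67 = 2054914991.
M/107 = 19204813; 19204813 ≡ 25 (mod 107); 25·30 ≡ 1, so inverse 30.
M/37 = 55538243; 55538243 ≡ 22 (mod 37); 22·32 ≡ 1, so inverse 32.
M/127 = 16180433; 16180433 ≡ 125 (mod 127); 125·63 ≡ 1, so inverse 63.
M/61 = 33687131; 33687131 ≡ 3 (mod 61); 3·41 ≡ 1, so inverse 41.
M/67 = 30670373; 30670373 ≡ 51 (mod 67); 51·46 ≡ 1, so inverse 46.
N ≡ 44·19204813·30 + 9·55538243·32 + 38·16180433·63 + 28·33687131·41 + 27·30670373·46 = 156846753400.
156846753400 mod 2054914991 = 673214084.

673214084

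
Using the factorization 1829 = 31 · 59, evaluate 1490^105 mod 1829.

Mod 31: 1490 ≡ 2; by Fermat, exponent reduces to 105 mod 30 = 15; 2^15 ≡ 1 (mod 31).
Mod 59: 1490 ≡ 15; by Fermat, exponent reduces to 105 mod 58 = 47; 15^47 ≡ 53 (mod 59).
Combine by CRT: x ≡ 1 (mod 31), x ≡ 53 (mod 59) ⇒ x ≡ 466 (mod 1829).

466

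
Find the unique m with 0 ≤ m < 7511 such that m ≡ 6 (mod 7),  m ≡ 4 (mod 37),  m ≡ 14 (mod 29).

The moduli are pairwise coprime; N = 7·37·29 = 7511.
N/7 = 1073; 1073 ≡ 2 (mod 7); 2·4 ≡ 1, so inverse 4.
N/37 = 203; 203 ≡ 18 (mod 37); 18·35 ≡ 1, so inverse 35.
N/29 = 259; 259 ≡ 27 (mod 29); 27·14 ≡ 1, so inverse 14.
m ≡ 6·1073·4 + 4·203·35 + 14·259·14 = 104936.
104936 mod 7511 = 7293.

7293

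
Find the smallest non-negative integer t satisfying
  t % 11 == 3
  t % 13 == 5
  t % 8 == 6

From t ≡ 3 (mod 11) write t = 3 + 11s. Substituting into t ≡ 5 (mod 13) gives 11s ≡ 2 (mod 13), and since 11⁻¹ ≡ 6 (mod 13), s ≡ 12. Hence t ≡ 3 + 11·12 = 135 (mod 143).
From t ≡ 135 (mod 143) write t = 135 + 143s. Substituting into t ≡ 6 (mod 8) gives 143s ≡ 7 (mod 8), and since 7⁻¹ ≡ 7 (mod 8), s ≡ 1. Hence t ≡ 135 + 143·1 = 278 (mod 1144).

278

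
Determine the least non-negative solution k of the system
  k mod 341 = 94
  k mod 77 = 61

gcd(341, 77) = 11 and 11 | (61 − 94), so the pair is consistent; merging gives k ≡ 2140 (mod 2387), where 2387 = lcm(341, 77).
The solution is unique modulo lcm(341, 77) = 2387.

2140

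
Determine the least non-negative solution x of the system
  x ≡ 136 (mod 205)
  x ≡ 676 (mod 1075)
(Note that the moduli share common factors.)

24326

Combine the congruences pairwise.
gcd(205, 1075) = 5 and 5 | (676 − 136), so the pair is consistent; merging gives x ≡ 24326 (mod 44075), where 44075 = lcm(205, 1075).
The solution is unique modulo lcm(205, 1075) = 44075.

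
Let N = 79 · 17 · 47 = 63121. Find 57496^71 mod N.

30184

Mod 79: 57496 ≡ 63; 63^71 ≡ 6 (mod 79).
Mod 17: 57496 ≡ 2; by Fermat, exponent reduces to 71 mod 16 = 7; 2^7 ≡ 9 (mod 17).
Mod 47: 57496 ≡ 15; by Fermat, exponent reduces to 71 mod 46 = 25; 15^25 ≡ 10 (mod 47).
Combine by CRT: x ≡ 6 (mod 79), x ≡ 9 (mod 17), x ≡ 10 (mod 47) ⇒ x ≡ 30184 (mod 63121).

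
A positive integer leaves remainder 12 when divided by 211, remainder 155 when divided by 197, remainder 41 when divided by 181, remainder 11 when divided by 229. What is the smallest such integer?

1416887589

From N ≡ 12 (mod 211) write N = 12 + 211t. Substituting into N ≡ 155 (mod 197) gives 211t ≡ 143 (mod 197), and since 14⁻¹ ≡ 183 (mod 197), t ≡ 165. Hence N ≡ 12 + 211·165 = 34827 (mod 41567).
From N ≡ 34827 (mod 41567) write N = 34827 + 41567t. Substituting into N ≡ 41 (mod 181) gives 41567t ≡ 147 (mod 181), and since 118⁻¹ ≡ 158 (mod 181), t ≡ 58. Hence N ≡ 34827 + 41567·58 = 2445713 (mod 7523627).
From N ≡ 2445713 (mod 7523627) write N = 2445713 + 7523627t. Substituting into N ≡ 11 (mod 229) gives 7523627t ≡ 18 (mod 229), and since 61⁻¹ ≡ 214 (mod 229), t ≡ 188. Hence N ≡ 2445713 + 7523627·188 = 1416887589 (mod 1722910583).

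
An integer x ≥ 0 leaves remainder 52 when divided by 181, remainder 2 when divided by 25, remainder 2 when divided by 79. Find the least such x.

217252

From x ≡ 52 (mod 181) write x = 52 + 181t. Substituting into x ≡ 2 (mod 25) gives 181t ≡ 0 (mod 25), and since 6⁻¹ ≡ 21 (mod 25), t ≡ 0. Hence x ≡ 52 + 181·0 = 52 (mod 4525).
From x ≡ 52 (mod 4525) write x = 52 + 4525t. Substituting into x ≡ 2 (mod 79) gives 4525t ≡ 29 (mod 79), and since 22⁻¹ ≡ 18 (mod 79), t ≡ 48. Hence x ≡ 52 + 4525·48 = 217252 (mod 357475).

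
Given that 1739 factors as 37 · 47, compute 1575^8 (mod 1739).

1043

Mod 37: 1575 ≡ 21; 21^8 ≡ 7 (mod 37).
Mod 47: 1575 ≡ 24; 24^8 ≡ 9 (mod 47).
Combine by CRT: x ≡ 7 (mod 37), x ≡ 9 (mod 47) ⇒ x ≡ 1043 (mod 1739).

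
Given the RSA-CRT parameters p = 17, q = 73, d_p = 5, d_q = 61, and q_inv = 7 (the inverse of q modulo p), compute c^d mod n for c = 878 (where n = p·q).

639

m₁ = c^(d_p) mod p: c ≡ 11 (mod 17), and 11^5 mod 17 = 10.
m₂ = c^(d_q) mod q: c ≡ 2 (mod 73), and 2^61 mod 73 = 55.
h = q_inv·(m₁ − m₂) mod p = 7·(10 − 55) mod 17 = 8.
m = m₂ + h·q = 55 + 8·73 = 639.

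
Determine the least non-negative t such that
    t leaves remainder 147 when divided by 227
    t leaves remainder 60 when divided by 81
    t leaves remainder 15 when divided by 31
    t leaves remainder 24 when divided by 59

From t ≡ 147 (mod 227) write t = 147 + 227s. Substituting into t ≡ 60 (mod 81) gives 227s ≡ 75 (mod 81), and since 65⁻¹ ≡ 5 (mod 81), s ≡ 51. Hence t ≡ 147 + 227·51 = 11724 (mod 18387).
From t ≡ 11724 (mod 18387) write t = 11724 + 18387s. Substituting into t ≡ 15 (mod 31) gives 18387s ≡ 9 (mod 31), and since 4⁻¹ ≡ 8 (mod 31), s ≡ 10. Hence t ≡ 11724 + 18387·10 = 195594 (mod 569997).
From t ≡ 195594 (mod 569997) write t = 195594 + 569997s. Substituting into t ≡ 24 (mod 59) gives 569997s ≡ 15 (mod 59), and since 57⁻¹ ≡ 29 (mod 59), s ≡ 22. Hence t ≡ 195594 + 569997·22 = 12735528 (mod 33629823).

12735528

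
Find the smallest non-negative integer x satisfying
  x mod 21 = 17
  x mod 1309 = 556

1865

gcd(21, 1309) = 7 and 7 | (556 − 17), so the pair is consistent; merging gives x ≡ 1865 (mod 3927), where 3927 = lcm(21, 1309).
The solution is unique modulo lcm(21, 1309) = 3927.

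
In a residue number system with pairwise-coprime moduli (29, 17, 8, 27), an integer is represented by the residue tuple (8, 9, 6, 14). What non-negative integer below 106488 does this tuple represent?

From x ≡ 8 (mod 29) write x = 8 + 29t. Substituting into x ≡ 9 (mod 17) gives 29t ≡ 1 (mod 17), and since 12⁻¹ ≡ 10 (mod 17), t ≡ 10. Hence x ≡ 8 + 29·10 = 298 (mod 493).
From x ≡ 298 (mod 493) write x = 298 + 493t. Substituting into x ≡ 6 (mod 8) gives 493t ≡ 4 (mod 8), and since 5⁻¹ ≡ 5 (mod 8), t ≡ 4. Hence x ≡ 298 + 493·4 = 2270 (mod 3944).
From x ≡ 2270 (mod 3944) write x = 2270 + 3944t. Substituting into x ≡ 14 (mod 27) gives 3944t ≡ 12 (mod 27), and since 2⁻¹ ≡ 14 (mod 27), t ≡ 6. Hence x ≡ 2270 + 3944·6 = 25934 (mod 106488).

25934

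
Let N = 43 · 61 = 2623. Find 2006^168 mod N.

2022

Mod 43: 2006 ≡ 28; since 42 | 168, by Fermat 28^168 ≡ 1 (mod 43).
Mod 61: 2006 ≡ 54; by Fermat, exponent reduces to 168 mod 60 = 48; 54^48 ≡ 9 (mod 61).
Combine by CRT: x ≡ 1 (mod 43), x ≡ 9 (mod 61) ⇒ x ≡ 2022 (mod 2623).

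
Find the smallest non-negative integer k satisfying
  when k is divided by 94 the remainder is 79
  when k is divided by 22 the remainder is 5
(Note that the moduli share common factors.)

643

gcd(94, 22) = 2 and 2 | (5 − 79), so the pair is consistent; merging gives k ≡ 643 (mod 1034), where 1034 = lcm(94, 22).
The solution is unique modulo lcm(94, 22) = 1034.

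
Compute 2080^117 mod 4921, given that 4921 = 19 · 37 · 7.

Mod 19: 2080 ≡ 9; by Fermat, exponent reduces to 117 mod 18 = 9; 9^9 ≡ 1 (mod 19).
Mod 37: 2080 ≡ 8; by Fermat, exponent reduces to 117 mod 36 = 9; 8^9 ≡ 6 (mod 37).
Mod 7: 2080 ≡ 1; by Fermat, exponent reduces to 117 mod 6 = 3; 1^3 ≡ 1 (mod 7).
Combine by CRT: x ≡ 1 (mod 19), x ≡ 6 (mod 37), x ≡ 1 (mod 7) ⇒ x ≡ 1597 (mod 4921).

1597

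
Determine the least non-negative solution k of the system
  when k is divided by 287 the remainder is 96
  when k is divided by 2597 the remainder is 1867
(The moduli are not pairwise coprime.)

46016

Combine the congruences pairwise.
gcd(287, 2597) = 7 and 7 | (1867 − 96), so the pair is consistent; merging gives k ≡ 46016 (mod 106477), where 106477 = lcm(287, 2597).
The solution is unique modulo lcm(287, 2597) = 106477.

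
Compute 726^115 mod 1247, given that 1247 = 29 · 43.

755

Mod 29: 726 ≡ 1; by Fermat, exponent reduces to 115 mod 28 = 3; 1^3 ≡ 1 (mod 29).
Mod 43: 726 ≡ 38; by Fermat, exponent reduces to 115 mod 42 = 31; 38^31 ≡ 24 (mod 43).
Combine by CRT: x ≡ 1 (mod 29), x ≡ 24 (mod 43) ⇒ x ≡ 755 (mod 1247).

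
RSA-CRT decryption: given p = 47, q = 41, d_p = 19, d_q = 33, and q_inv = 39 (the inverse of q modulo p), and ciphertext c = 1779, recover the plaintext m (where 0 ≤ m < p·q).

693

m₁ = c^(d_p) mod p: c ≡ 40 (mod 47), and 40^19 mod 47 = 35.
m₂ = c^(d_q) mod q: c ≡ 16 (mod 41), and 16^33 mod 41 = 37.
h = q_inv·(m₁ − m₂) mod p = 39·(35 − 37) mod 47 = 16.
m = m₂ + h·q = 37 + 16·41 = 693.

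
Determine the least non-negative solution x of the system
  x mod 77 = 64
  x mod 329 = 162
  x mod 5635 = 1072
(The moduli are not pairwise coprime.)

2880557

Combine the congruences pairwise.
gcd(77, 329) = 7 and 7 | (162 − 64), so the pair is consistent; merging gives x ≡ 3452 (mod 3619), where 3619 = lcm(77, 329).
gcd(3619, 5635) = 7 and 7 | (1072 − 3452), so the pair is consistent; merging gives x ≡ 2880557 (mod 2913295), where 2913295 = lcm(3619, 5635).
The solution is unique modulo lcm(77, 329, 5635) = 2913295.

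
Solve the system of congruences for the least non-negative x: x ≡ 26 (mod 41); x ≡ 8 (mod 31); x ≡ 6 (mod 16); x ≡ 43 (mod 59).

625030

From x ≡ 26 (mod 41) write x = 26 + 41t. Substituting into x ≡ 8 (mod 31) gives 41t ≡ 13 (mod 31), and since 10⁻¹ ≡ 28 (mod 31), t ≡ 23. Hence x ≡ 26 + 41·23 = 969 (mod 1271).
From x ≡ 969 (mod 1271) write x = 969 + 1271t. Substituting into x ≡ 6 (mod 16) gives 1271t ≡ 13 (mod 16), and since 7⁻¹ ≡ 7 (mod 16), t ≡ 11. Hence x ≡ 969 + 1271·11 = 14950 (mod 20336).
From x ≡ 14950 (mod 20336) write x = 14950 + 20336t. Substituting into x ≡ 43 (mod 59) gives 20336t ≡ 20 (mod 59), and since 40⁻¹ ≡ 31 (mod 59), t ≡ 30. Hence x ≡ 14950 + 20336·30 = 625030 (mod 1199824).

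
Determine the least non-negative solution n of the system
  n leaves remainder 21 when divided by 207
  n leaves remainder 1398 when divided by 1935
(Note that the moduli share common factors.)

Combine the congruences pairwise.
gcd(207, 1935) = 9 and 9 | (1398 − 21), so the pair is consistent; merging gives n ≡ 3333 (mod 44505), where 44505 = lcm(207, 1935).
The solution is unique modulo lcm(207, 1935) = 44505.

3333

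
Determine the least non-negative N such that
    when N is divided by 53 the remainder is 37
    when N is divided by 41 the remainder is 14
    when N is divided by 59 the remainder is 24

116372

The moduli are pairwise coprime; M = 53·41·59 = 128207.
M/53 = 2419; 2419 ≡ 34 (mod 53); 34·39 ≡ 1, so inverse 39.
M/41 = 3127; 3127 ≡ 11 (mod 41); 11·15 ≡ 1, so inverse 15.
M/59 = 2173; 2173 ≡ 49 (mod 59); 49·53 ≡ 1, so inverse 53.
N ≡ 37·2419·39 + 14·3127·15 + 24·2173·53 = 6911343.
6911343 mod 128207 = 116372.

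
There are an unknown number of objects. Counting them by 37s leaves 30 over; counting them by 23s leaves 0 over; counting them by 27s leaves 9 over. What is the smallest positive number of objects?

Combine the congruences pairwise.
From N ≡ 30 (mod 37) write N = 30 + 37t. Substituting into N ≡ 0 (mod 23) gives 37t ≡ 16 (mod 23), and since 14⁻¹ ≡ 5 (mod 23), t ≡ 11. Hence N ≡ 30 + 37·11 = 437 (mod 851).
From N ≡ 437 (mod 851) write N = 437 + 851t. Substituting into N ≡ 9 (mod 27) gives 851t ≡ 4 (mod 27), and since 14⁻¹ ≡ 2 (mod 27), t ≡ 8. Hence N ≡ 437 + 851·8 = 7245 (mod 22977).

7245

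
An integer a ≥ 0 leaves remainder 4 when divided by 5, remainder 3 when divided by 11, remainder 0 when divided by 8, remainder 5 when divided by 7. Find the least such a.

From a ≡ 4 (mod 5) write a = 4 + 5t. Substituting into a ≡ 3 (mod 11) gives 5t ≡ 10 (mod 11), and since 5⁻¹ ≡ 9 (mod 11), t ≡ 2. Hence a ≡ 4 + 5·2 = 14 (mod 55).
From a ≡ 14 (mod 55) write a = 14 + 55t. Substituting into a ≡ 0 (mod 8) gives 55t ≡ 2 (mod 8), and since 7⁻¹ ≡ 7 (mod 8), t ≡ 6. Hence a ≡ 14 + 55·6 = 344 (mod 440).
From a ≡ 344 (mod 440) write a = 344 + 440t. Substituting into a ≡ 5 (mod 7) gives 440t ≡ 4 (mod 7), and since 6⁻¹ ≡ 6 (mod 7), t ≡ 3. Hence a ≡ 344 + 440·3 = 1664 (mod 3080).

1664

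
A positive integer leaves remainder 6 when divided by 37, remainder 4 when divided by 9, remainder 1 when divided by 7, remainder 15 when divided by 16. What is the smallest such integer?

15583

The moduli are pairwise coprime; N = 37·9·7·16 = 37296.
N/37 = 1008; 1008 ≡ 9 (mod 37); 9·33 ≡ 1, so inverse 33.
N/9 = 4144; 4144 ≡ 4 (mod 9); 4·7 ≡ 1, so inverse 7.
N/7 = 5328; 5328 ≡ 1 (mod 7), inverse 1.
N/16 = 2331; 2331 ≡ 11 (mod 16); 11·3 ≡ 1, so inverse 3.
a ≡ 6·1008·33 + 4·4144·7 + 1·5328·1 + 15·2331·3 = 425839.
425839 mod 37296 = 15583.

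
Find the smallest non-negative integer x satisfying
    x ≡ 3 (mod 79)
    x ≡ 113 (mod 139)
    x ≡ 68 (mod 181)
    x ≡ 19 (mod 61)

108940529

The moduli are pairwise coprime; N = 79·139·181·61 = 121241221.
N/79 = 1534699; 1534699 ≡ 45 (mod 79); 45·72 ≡ 1, so inverse 72.
N/139 = 872239; 872239 ≡ 14 (mod 139); 14·10 ≡ 1, so inverse 10.
N/181 = 669841; 669841 ≡ 141 (mod 181); 141·95 ≡ 1, so inverse 95.
N/61 = 1987561; 1987561 ≡ 59 (mod 61); 59·30 ≡ 1, so inverse 30.
x ≡ 3·1534699·72 + 113·872239·10 + 68·669841·95 + 19·1987561·30 = 6777207684.
6777207684 mod 121241221 = 108940529.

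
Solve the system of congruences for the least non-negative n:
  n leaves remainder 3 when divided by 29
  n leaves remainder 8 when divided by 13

177

From n ≡ 3 (mod 29) write n = 3 + 29t. Substituting into n ≡ 8 (mod 13) gives 29t ≡ 5 (mod 13), and since 3⁻¹ ≡ 9 (mod 13), t ≡ 6. Hence n ≡ 3 + 29·6 = 177 (mod 377).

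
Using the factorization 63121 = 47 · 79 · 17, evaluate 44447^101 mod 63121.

Mod 47: 44447 ≡ 32; by Fermat, exponent reduces to 101 mod 46 = 9; 32^9 ≡ 24 (mod 47).
Mod 79: 44447 ≡ 49; by Fermat, exponent reduces to 101 mod 78 = 23; 49^23 ≡ 32 (mod 79).
Mod 17: 44447 ≡ 9; by Fermat, exponent reduces to 101 mod 16 = 5; 9^5 ≡ 8 (mod 17).
Combine by CRT: x ≡ 24 (mod 47), x ≡ 32 (mod 79), x ≡ 8 (mod 17) ⇒ x ≡ 47353 (mod 63121).

47353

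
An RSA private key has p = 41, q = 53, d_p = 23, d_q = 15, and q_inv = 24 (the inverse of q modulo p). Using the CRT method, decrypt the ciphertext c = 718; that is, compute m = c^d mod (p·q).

m₁ = c^(d_p) mod p: c ≡ 21 (mod 41), and 21^23 mod 41 = 36.
m₂ = c^(d_q) mod q: c ≡ 29 (mod 53), and 29^15 mod 53 = 7.
h = q_inv·(m₁ − m₂) mod p = 24·(36 − 7) mod 41 = 40.
m = m₂ + h·q = 7 + 40·53 = 2127.

2127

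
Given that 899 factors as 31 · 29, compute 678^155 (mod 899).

743

Mod 31: 678 ≡ 27; by Fermat, exponent reduces to 155 mod 30 = 5; 27^5 ≡ 30 (mod 31).
Mod 29: 678 ≡ 11; by Fermat, exponent reduces to 155 mod 28 = 15; 11^15 ≡ 18 (mod 29).
Combine by CRT: x ≡ 30 (mod 31), x ≡ 18 (mod 29) ⇒ x ≡ 743 (mod 899).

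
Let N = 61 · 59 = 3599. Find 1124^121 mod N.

1246

Mod 61: 1124 ≡ 26; by Fermat, exponent reduces to 121 mod 60 = 1; 26^1 ≡ 26 (mod 61).
Mod 59: 1124 ≡ 3; by Fermat, exponent reduces to 121 mod 58 = 5; 3^5 ≡ 7 (mod 59).
Combine by CRT: x ≡ 26 (mod 61), x ≡ 7 (mod 59) ⇒ x ≡ 1246 (mod 3599).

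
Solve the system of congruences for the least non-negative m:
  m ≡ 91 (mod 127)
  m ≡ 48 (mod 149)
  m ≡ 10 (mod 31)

The moduli are pairwise coprime; N = 127·149·31 = 586613.
N/127 = 4619; 4619 ≡ 47 (mod 127); 47·100 ≡ 1, so inverse 100.
N/149 = 3937; 3937 ≡ 63 (mod 149); 63·123 ≡ 1, so inverse 123.
N/31 = 18923; 18923 ≡ 13 (mod 31); 13·12 ≡ 1, so inverse 12.
m ≡ 91·4619·100 + 48·3937·123 + 10·18923·12 = 67547708.
67547708 mod 586613 = 87213.

87213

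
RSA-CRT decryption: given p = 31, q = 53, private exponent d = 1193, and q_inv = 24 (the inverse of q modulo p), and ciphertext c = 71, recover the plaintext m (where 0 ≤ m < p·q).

1299

d_p = d mod (p−1) = 1193 mod 30 = 23; d_q = d mod (q−1) = 49.
m₁ = c^(d_p) mod p: c ≡ 9 (mod 31), and 9^23 mod 31 = 28.
m₂ = c^(d_q) mod q: c ≡ 18 (mod 53), and 18^49 mod 53 = 27.
h = q_inv·(m₁ − m₂) mod p = 24·(28 − 27) mod 31 = 24.
m = m₂ + h·q = 27 + 24·53 = 1299.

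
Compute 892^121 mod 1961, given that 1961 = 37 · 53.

1261

Mod 37: 892 ≡ 4; by Fermat, exponent reduces to 121 mod 36 = 13; 4^13 ≡ 3 (mod 37).
Mod 53: 892 ≡ 44; by Fermat, exponent reduces to 121 mod 52 = 17; 44^17 ≡ 42 (mod 53).
Combine by CRT: x ≡ 3 (mod 37), x ≡ 42 (mod 53) ⇒ x ≡ 1261 (mod 1961).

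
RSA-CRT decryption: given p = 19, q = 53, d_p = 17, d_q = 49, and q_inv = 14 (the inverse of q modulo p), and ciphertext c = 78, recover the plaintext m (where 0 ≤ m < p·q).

m₁ = c^(d_p) mod p: c ≡ 2 (mod 19), and 2^17 mod 19 = 10.
m₂ = c^(d_q) mod q: c ≡ 25 (mod 53), and 25^49 mod 53 = 37.
h = q_inv·(m₁ − m₂) mod p = 14·(10 − 37) mod 19 = 2.
m = m₂ + h·q = 37 + 2·53 = 143.

143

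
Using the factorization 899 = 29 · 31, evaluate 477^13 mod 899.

Mod 29: 477 ≡ 13; 13^13 ≡ 9 (mod 29).
Mod 31: 477 ≡ 12; 12^13 ≡ 17 (mod 31).
Combine by CRT: x ≡ 9 (mod 29), x ≡ 17 (mod 31) ⇒ x ≡ 792 (mod 899).

792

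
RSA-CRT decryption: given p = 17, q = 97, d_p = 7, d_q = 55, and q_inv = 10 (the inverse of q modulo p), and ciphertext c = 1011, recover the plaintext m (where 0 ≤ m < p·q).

m₁ = c^(d_p) mod p: c ≡ 8 (mod 17), and 8^7 mod 17 = 15.
m₂ = c^(d_q) mod q: c ≡ 41 (mod 97), and 41^55 mod 97 = 59.
h = q_inv·(m₁ − m₂) mod p = 10·(15 − 59) mod 17 = 2.
m = m₂ + h·q = 59 + 2·97 = 253.

253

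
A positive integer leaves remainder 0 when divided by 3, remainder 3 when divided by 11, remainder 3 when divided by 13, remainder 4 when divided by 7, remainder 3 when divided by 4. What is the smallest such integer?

The moduli are pairwise coprime; N = 3·11·13·7·4 = 12012.
N/3 = 4004; 4004 ≡ 2 (mod 3); 2·2 ≡ 1, so inverse 2.
N/11 = 1092; 1092 ≡ 3 (mod 11); 3·4 ≡ 1, so inverse 4.
N/13 = 924; 924 ≡ 1 (mod 13), inverse 1.
N/7 = 1716; 1716 ≡ 1 (mod 7), inverse 1.
N/4 = 3003; 3003 ≡ 3 (mod 4); 3·3 ≡ 1, so inverse 3.
x ≡ 0·4004·2 + 3·1092·4 + 3·924·1 + 4·1716·1 + 3·3003·3 = 49767.
49767 mod 12012 = 1719.

1719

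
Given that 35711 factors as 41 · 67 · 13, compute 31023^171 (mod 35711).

Mod 41: 31023 ≡ 27; by Fermat, exponent reduces to 171 mod 40 = 11; 27^11 ≡ 3 (mod 41).
Mod 67: 31023 ≡ 2; by Fermat, exponent reduces to 171 mod 66 = 39; 2^39 ≡ 3 (mod 67).
Mod 13: 31023 ≡ 5; by Fermat, exponent reduces to 171 mod 12 = 3; 5^3 ≡ 8 (mod 13).
Combine by CRT: x ≡ 3 (mod 41), x ≡ 3 (mod 67), x ≡ 8 (mod 13) ⇒ x ≡ 30220 (mod 35711).

30220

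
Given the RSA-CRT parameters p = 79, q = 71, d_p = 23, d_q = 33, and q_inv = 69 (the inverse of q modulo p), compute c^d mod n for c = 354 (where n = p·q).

m₁ = c^(d_p) mod p: c ≡ 38 (mod 79), and 38^23 mod 79 = 67.
m₂ = c^(d_q) mod q: c ≡ 70 (mod 71), and 70^33 mod 71 = 70.
h = q_inv·(m₁ − m₂) mod p = 69·(67 − 70) mod 79 = 30.
m = m₂ + h·q = 70 + 30·71 = 2200.

2200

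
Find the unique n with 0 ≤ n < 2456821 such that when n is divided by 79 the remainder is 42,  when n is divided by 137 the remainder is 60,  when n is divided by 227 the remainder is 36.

742326

The moduli are pairwise coprime; M = 79·137·227 = 2456821.
M/79 = 31099; 31099 ≡ 52 (mod 79); 52·38 ≡ 1, so inverse 38.
M/137 = 17933; 17933 ≡ 123 (mod 137); 123·88 ≡ 1, so inverse 88.
M/227 = 10823; 10823 ≡ 154 (mod 227); 154·199 ≡ 1, so inverse 199.
n ≡ 42·31099·38 + 60·17933·88 + 36·10823·199 = 221856216.
221856216 mod 2456821 = 742326.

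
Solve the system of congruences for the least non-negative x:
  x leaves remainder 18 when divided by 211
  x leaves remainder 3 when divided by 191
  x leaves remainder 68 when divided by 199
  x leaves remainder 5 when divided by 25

116681330

The moduli are pairwise coprime; N = 211·191·199·25 = 200497475.
N/211 = 950225; 950225 ≡ 92 (mod 211); 92·39 ≡ 1, so inverse 39.
N/191 = 1049725; 1049725 ≡ 180 (mod 191); 180·52 ≡ 1, so inverse 52.
N/199 = 1007525; 1007525 ≡ 187 (mod 199); 187·116 ≡ 1, so inverse 116.
N/25 = 8019899; 8019899 ≡ 24 (mod 25); 24·24 ≡ 1, so inverse 24.
x ≡ 18·950225·39 + 3·1049725·52 + 68·1007525·116 + 5·8019899·24 = 9740560130.
9740560130 mod 200497475 = 116681330.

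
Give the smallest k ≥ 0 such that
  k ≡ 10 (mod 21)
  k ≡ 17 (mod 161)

gcd(21, 161) = 7 and 7 | (17 − 10), so the pair is consistent; merging gives k ≡ 178 (mod 483), where 483 = lcm(21, 161).
The solution is unique modulo lcm(21, 161) = 483.

178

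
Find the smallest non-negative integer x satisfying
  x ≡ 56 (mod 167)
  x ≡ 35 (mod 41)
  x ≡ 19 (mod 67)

348084

The moduli are pairwise coprime; N = 167·41·67 = 458749.
N/167 = 2747; 2747 ≡ 75 (mod 167); 75·49 ≡ 1, so inverse 49.
N/41 = 11189; 11189 ≡ 37 (mod 41); 37·10 ≡ 1, so inverse 10.
N/67 = 6847; 6847 ≡ 13 (mod 67); 13·31 ≡ 1, so inverse 31.
x ≡ 56·2747·49 + 35·11189·10 + 19·6847·31 = 15486801.
15486801 mod 458749 = 348084.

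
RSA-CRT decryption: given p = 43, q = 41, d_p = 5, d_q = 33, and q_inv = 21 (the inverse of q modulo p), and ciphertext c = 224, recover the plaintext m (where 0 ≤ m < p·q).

354

m₁ = c^(d_p) mod p: c ≡ 9 (mod 43), and 9^5 mod 43 = 10.
m₂ = c^(d_q) mod q: c ≡ 19 (mod 41), and 19^33 mod 41 = 26.
h = q_inv·(m₁ − m₂) mod p = 21·(10 − 26) mod 43 = 8.
m = m₂ + h·q = 26 + 8·41 = 354.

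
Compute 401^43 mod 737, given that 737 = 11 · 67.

334

Mod 11: 401 ≡ 5; by Fermat, exponent reduces to 43 mod 10 = 3; 5^3 ≡ 4 (mod 11).
Mod 67: 401 ≡ 66; 66^43 ≡ 66 (mod 67).
Combine by CRT: x ≡ 4 (mod 11), x ≡ 66 (mod 67) ⇒ x ≡ 334 (mod 737).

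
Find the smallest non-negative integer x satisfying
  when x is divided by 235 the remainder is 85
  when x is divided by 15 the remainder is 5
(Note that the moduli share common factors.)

Combine the congruences pairwise.
gcd(235, 15) = 5 and 5 | (5 − 85), so the pair is consistent; merging gives x ≡ 320 (mod 705), where 705 = lcm(235, 15).
The solution is unique modulo lcm(235, 15) = 705.

320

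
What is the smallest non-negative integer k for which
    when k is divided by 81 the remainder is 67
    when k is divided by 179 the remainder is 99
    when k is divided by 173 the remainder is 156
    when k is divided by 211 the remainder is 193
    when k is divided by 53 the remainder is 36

1861041082

The moduli are pairwise coprime; N = 81·179·173·211·53 = 28050620841.
N/81 = 346303961; 346303961 ≡ 44 (mod 81); 44·35 ≡ 1, so inverse 35.
N/179 = 156707379; 156707379 ≡ 39 (mod 179); 39·101 ≡ 1, so inverse 101.
N/173 = 162142317; 162142317 ≡ 143 (mod 173); 143·98 ≡ 1, so inverse 98.
N/211 = 132941331; 132941331 ≡ 148 (mod 211); 148·144 ≡ 1, so inverse 144.
N/53 = 529256997; 529256997 ≡ 4 (mod 53); 4·40 ≡ 1, so inverse 40.
k ≡ 67·346303961·35 + 99·156707379·101 + 156·162142317·98 + 193·132941331·144 + 36·529256997·40 = 9314667160294.
9314667160294 mod 28050620841 = 1861041082.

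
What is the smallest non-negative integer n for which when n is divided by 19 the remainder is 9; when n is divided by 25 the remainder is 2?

From n ≡ 9 (mod 19) write n = 9 + 19t. Substituting into n ≡ 2 (mod 25) gives 19t ≡ 18 (mod 25), and since 19⁻¹ ≡ 4 (mod 25), t ≡ 22. Hence n ≡ 9 + 19·22 = 427 (mod 475).

427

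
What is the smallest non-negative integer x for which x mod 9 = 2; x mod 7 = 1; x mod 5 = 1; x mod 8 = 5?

1541

The moduli are pairwise coprime; N = 9·7·5·8 = 2520.
N/9 = 280; 280 ≡ 1 (mod 9), inverse 1.
N/7 = 360; 360 ≡ 3 (mod 7); 3·5 ≡ 1, so inverse 5.
N/5 = 504; 504 ≡ 4 (mod 5); 4·4 ≡ 1, so inverse 4.
N/8 = 315; 315 ≡ 3 (mod 8); 3·3 ≡ 1, so inverse 3.
x ≡ 2·280·1 + 1·360·5 + 1·504·4 + 5·315·3 = 9101.
9101 mod 2520 = 1541.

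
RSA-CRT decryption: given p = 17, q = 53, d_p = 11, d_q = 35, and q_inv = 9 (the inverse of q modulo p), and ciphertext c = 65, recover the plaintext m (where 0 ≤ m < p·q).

622

m₁ = c^(d_p) mod p: c ≡ 14 (mod 17), and 14^11 mod 17 = 10.
m₂ = c^(d_q) mod q: c ≡ 12 (mod 53), and 12^35 mod 53 = 39.
h = q_inv·(m₁ − m₂) mod p = 9·(10 − 39) mod 17 = 11.
m = m₂ + h·q = 39 + 11·53 = 622.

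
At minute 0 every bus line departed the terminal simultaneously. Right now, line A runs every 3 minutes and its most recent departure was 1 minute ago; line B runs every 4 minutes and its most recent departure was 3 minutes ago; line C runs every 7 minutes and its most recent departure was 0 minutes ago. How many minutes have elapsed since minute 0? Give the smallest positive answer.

7

The moduli are pairwise coprime; N = 3·4·7 = 84.
N/3 = 28; 28 ≡ 1 (mod 3), inverse 1.
N/4 = 21; 21 ≡ 1 (mod 4), inverse 1.
N/7 = 12; 12 ≡ 5 (mod 7); 5·3 ≡ 1, so inverse 3.
t ≡ 1·28·1 + 3·21·1 + 0·12·3 = 91.
91 mod 84 = 7.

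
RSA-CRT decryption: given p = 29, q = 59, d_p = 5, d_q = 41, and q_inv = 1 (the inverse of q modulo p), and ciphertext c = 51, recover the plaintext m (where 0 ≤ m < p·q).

1347

m₁ = c^(d_p) mod p: c ≡ 22 (mod 29), and 22^5 mod 29 = 13.
m₂ = c^(d_q) mod q: c ≡ 51 (mod 59), and 51^41 mod 59 = 49.
h = q_inv·(m₁ − m₂) mod p = 1·(13 − 49) mod 29 = 22.
m = m₂ + h·q = 49 + 22·59 = 1347.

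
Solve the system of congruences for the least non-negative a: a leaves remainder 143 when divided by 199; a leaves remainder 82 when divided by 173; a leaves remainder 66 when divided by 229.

1788556

Combine the congruences pairwise.
From a ≡ 143 (mod 199) write a = 143 + 199t. Substituting into a ≡ 82 (mod 173) gives 199t ≡ 112 (mod 173), and since 26⁻¹ ≡ 20 (mod 173), t ≡ 164. Hence a ≡ 143 + 199·164 = 32779 (mod 34427).
From a ≡ 32779 (mod 34427) write a = 32779 + 34427t. Substituting into a ≡ 66 (mod 229) gives 34427t ≡ 34 (mod 229), and since 77⁻¹ ≡ 116 (mod 229), t ≡ 51. Hence a ≡ 32779 + 34427·51 = 1788556 (mod 7883783).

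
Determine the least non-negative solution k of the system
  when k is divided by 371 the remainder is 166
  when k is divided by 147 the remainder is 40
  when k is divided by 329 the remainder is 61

321823

gcd(371, 147) = 7 and 7 | (40 − 166), so the pair is consistent; merging gives k ≡ 2392 (mod 7791), where 7791 = lcm(371, 147).
gcd(7791, 329) = 7 and 7 | (61 − 2392), so the pair is consistent; merging gives k ≡ 321823 (mod 366177), where 366177 = lcm(7791, 329).
The solution is unique modulo lcm(371, 147, 329) = 366177.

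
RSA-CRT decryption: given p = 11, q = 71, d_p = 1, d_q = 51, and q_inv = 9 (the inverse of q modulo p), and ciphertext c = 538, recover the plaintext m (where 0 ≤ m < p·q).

m₁ = c^(d_p) mod p: c ≡ 10 (mod 11), and 10^1 mod 11 = 10.
m₂ = c^(d_q) mod q: c ≡ 41 (mod 71), and 41^51 mod 71 = 23.
h = q_inv·(m₁ − m₂) mod p = 9·(10 − 23) mod 11 = 4.
m = m₂ + h·q = 23 + 4·71 = 307.

307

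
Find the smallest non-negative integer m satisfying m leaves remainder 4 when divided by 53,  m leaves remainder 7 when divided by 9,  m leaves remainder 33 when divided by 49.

Combine the congruences pairwise.
From m ≡ 4 (mod 53) write m = 4 + 53t. Substituting into m ≡ 7 (mod 9) gives 53t ≡ 3 (mod 9), and since 8⁻¹ ≡ 8 (mod 9), t ≡ 6. Hence m ≡ 4 + 53·6 = 322 (mod 477).
From m ≡ 322 (mod 477) write m = 322 + 477t. Substituting into m ≡ 33 (mod 49) gives 477t ≡ 5 (mod 49), and since 36⁻¹ ≡ 15 (mod 49), t ≡ 26. Hence m ≡ 322 + 477·26 = 12724 (mod 23373).

12724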